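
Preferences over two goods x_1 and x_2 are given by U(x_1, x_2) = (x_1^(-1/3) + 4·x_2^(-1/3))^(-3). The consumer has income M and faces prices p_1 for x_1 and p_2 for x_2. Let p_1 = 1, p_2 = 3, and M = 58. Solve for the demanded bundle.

x_1* = 12.2818, x_2* = 15.2394

MU_x_1 ∝ x_1^(-4/3), MU_x_2 ∝ 4·x_2^(-4/3), so MRS = (1/4)·(x_2/x_1)^(4/3) = p_1/p_2.
Hence x_2/x_1 = (4·p_1/p_2)^(1/(4/3)), i.e. raised to the 0.75 power.
With the ratio pinned down, the budget gives x_1* = M/(p_1 + p_2·(x_2/x_1)) and x_2* = (x_2/x_1)·x_1*.
Numerically x_2/x_1 = 1.240806, so x_1* = 58/(1 + 3·1.240806) = 12.2818 and x_2* = 1.240806·12.2818 = 15.2394.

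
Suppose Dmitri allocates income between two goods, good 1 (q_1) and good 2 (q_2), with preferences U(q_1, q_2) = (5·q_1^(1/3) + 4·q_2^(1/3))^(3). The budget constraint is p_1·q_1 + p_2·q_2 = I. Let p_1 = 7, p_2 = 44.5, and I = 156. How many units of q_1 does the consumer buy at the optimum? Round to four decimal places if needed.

q_1* = 17.3593

From the CES first-order condition, (5/4)·(q_2/q_1)^(2/3) = p_1/p_2.
Hence q_2/q_1 = ((4/5)·p_1/p_2)^(1/(2/3)), i.e. raised to the 1.5 power.
With the ratio pinned down, the budget gives q_1* = I/(p_1 + p_2·(q_2/q_1)) and q_2* = (q_2/q_1)·q_1*.
Numerically q_2/q_1 = 0.044642, so q_1* = 156/(7 + 44.5·0.044642) = 17.3593.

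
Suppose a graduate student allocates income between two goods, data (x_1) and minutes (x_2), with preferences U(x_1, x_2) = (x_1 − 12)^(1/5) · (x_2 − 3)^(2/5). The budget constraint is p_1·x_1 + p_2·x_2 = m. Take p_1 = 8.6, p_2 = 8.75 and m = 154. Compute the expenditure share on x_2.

This is Cobb-Douglas in (x_1−12, x_2−3): tangency gives 0.2·p_2·(x_2−3) = 0.4·p_1·(x_1−12).
Substituting into the budget: x_1* = 12 + 1/3·(m − 12·p_1 − 3·p_2)/p_1, and x_2* = 3 + 2/3·(…)/p_2.
Discretionary income = 154 − 12·8.6 − 3·8.75 = 24.55; x_1* = 12 + 1/3·24.55/8.6 = 12.9516; x_2* = 3 + 2/3·24.55/8.75 = 4.8705.
Expenditure on x_2: 8.75·4.8705 = 42.6167; share = 0.2767.

share on x_2 = 0.2767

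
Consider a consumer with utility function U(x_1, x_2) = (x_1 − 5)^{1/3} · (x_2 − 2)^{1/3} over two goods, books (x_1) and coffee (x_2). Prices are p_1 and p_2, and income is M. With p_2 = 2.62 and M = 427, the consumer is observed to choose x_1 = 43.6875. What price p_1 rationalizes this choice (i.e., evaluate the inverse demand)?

Let x_1' = x_1−5, x_2' = x_2−2. MRS = x_2'/x_1' = p_1/p_2.
After buying the subsistence bundle (5, 2), a share 0.5 of the remaining income goes to x_1: x_1* = 5 + 0.5·(M − 5p_1 − 2p_2)/p_1.
Set x_1* = 43.6875 in the demand function and solve for p_1: p_1 = 5.12.

p_1 = 5.12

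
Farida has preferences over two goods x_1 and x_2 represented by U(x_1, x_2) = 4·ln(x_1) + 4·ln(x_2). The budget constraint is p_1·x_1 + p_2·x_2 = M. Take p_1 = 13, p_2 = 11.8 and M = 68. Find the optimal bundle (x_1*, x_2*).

Demand: x_1*(p_1,p_2,M) = 0.5·M/p_1 and x_2* = 0.5·M/p_2.
At p_1=13, p_2=11.8, M=68: x_1* = 0.5·68/13 = 2.6154, x_2* = 2.8814.

x_1* = 2.6154, x_2* = 2.8814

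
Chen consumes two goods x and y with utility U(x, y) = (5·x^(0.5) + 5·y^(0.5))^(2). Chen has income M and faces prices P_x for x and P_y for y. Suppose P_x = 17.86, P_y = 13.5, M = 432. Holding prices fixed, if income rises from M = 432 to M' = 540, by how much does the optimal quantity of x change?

Δx* = 2.6032

MU_x ∝ 5·x^(-0.5), MU_y ∝ 5·y^(-0.5), so MRS = (y/x)^(0.5) = P_x/P_y.
Hence y/x = (P_x/P_y)^(1/(0.5)), i.e. raised to the 2 power.
Substitute y = (y/x)·x into the budget: x* = M/(P_x + P_y·(y/x)).
Numerically y/x = 1.750231, so x* = 432/(17.86 + 13.5·1.750231) = 10.4126.
At M' = 540: x* = 13.0158. Change: 13.0158 − 10.4126 = 2.6032.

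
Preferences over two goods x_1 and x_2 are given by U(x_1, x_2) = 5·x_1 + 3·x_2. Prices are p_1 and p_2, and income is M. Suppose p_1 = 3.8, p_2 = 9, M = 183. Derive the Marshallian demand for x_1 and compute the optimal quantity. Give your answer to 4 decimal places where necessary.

x_1* = 48.1579

Perfect substitutes: compare marginal utility per dollar. 5/p_1 vs 3/p_2 → 1.3158 vs 0.3333.
x_1 gives more utility per dollar, so spend all income on x_1: x_1* = M/p_1, x_2* = 0.
Numerically: x_1* = 48.1579, x_2* = 0.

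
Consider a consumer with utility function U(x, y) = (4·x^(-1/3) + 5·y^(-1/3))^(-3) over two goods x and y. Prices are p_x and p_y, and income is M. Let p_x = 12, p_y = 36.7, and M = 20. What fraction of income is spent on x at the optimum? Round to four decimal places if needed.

Substitute y = (y/x)·x into the budget: x* = M/(p_x + p_y·(y/x)).
Numerically y/x = 0.511174, so x* = 20/(12 + 36.7·0.511174) = 0.6502 and y* = 0.511174·0.6502 = 0.3324.
Expenditure on x: 12·0.6502 = 7.8023; share = 0.3901.

share on x = 0.3901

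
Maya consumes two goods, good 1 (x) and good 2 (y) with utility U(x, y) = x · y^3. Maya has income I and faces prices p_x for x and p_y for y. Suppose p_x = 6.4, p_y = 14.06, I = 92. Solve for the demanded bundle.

MU_x/MU_y = (y)/(3·x); tangency sets this equal to p_x/p_y.
Rearranging, p_y·y = 3·p_x·x. Substituting into the budget gives p_x·x·(1 + 3) = I.
Demand: x*(p_x,p_y,I) = 0.25·I/p_x and y* = 0.75·I/p_y.
At p_x=6.4, p_y=14.06, I=92: x* = 0.25·92/6.4 = 3.5938, y* = 4.9075.

x* = 3.5938, y* = 4.9075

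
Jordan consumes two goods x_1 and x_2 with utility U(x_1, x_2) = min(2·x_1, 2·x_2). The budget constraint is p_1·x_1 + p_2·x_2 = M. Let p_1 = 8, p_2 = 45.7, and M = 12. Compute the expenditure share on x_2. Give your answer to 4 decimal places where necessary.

Leontief preferences: the optimum is at the kink where x_1/2 = x_2/2, i.e. x_2 = x_1.
Budget: p_1·x_1 + p_2·x_1 = M, so (2·p_1 + 2·p_2)·x_1 = 2·M.
Demand: x_1*(p_1,p_2,M) = 2·M/(2·p_1 + 2·p_2), x_2* = 2·M/(2·p_1 + 2·p_2).
Here 2·8 + 2·45.7 = 107.4, giving x_1* = 0.2235 and x_2* = 0.2235.
Expenditure on x_2: 45.7·0.2235 = 10.2123; share = 0.851.

share on x_2 = 0.851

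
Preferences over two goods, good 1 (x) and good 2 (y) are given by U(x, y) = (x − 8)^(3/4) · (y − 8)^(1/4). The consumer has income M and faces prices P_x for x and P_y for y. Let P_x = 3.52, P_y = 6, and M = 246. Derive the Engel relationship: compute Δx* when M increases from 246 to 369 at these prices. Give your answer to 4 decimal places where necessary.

Let x' = x−8, y' = y−8. MRS = 3·y'/x' = P_x/P_y.
Substituting into the budget: x* = 8 + 0.75·(M − 8·P_x − 8·P_y)/P_x, and y* = 8 + 0.25·(…)/P_y.
Discretionary income = 246 − 8·3.52 − 8·6 = 169.84; x* = 8 + 0.75·169.84/3.52 = 44.1875.
At M' = 369: x* = 70.3949. Change: 70.3949 − 44.1875 = 26.2074.

Δx* = 26.2074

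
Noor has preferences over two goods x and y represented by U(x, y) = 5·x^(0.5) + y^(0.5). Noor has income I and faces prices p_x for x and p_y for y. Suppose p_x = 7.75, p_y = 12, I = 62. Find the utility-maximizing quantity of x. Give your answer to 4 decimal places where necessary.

x* = 7.7985

MU_x ∝ 5·x^(-0.5), MU_y ∝ y^(-0.5), so MRS = 5·(y/x)^(0.5) = p_x/p_y.
Solve for the ratio: y/x = [(1/5)·p_x/p_y]^(2).
With the ratio pinned down, the budget gives x* = I/(p_x + p_y·(y/x)) and y* = (y/x)·x*.
Numerically y/x = 0.016684, so x* = 62/(7.75 + 12·0.016684) = 7.7985.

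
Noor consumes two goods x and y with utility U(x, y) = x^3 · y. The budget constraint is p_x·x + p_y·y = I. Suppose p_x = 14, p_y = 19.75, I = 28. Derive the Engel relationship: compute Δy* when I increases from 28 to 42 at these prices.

Tangency: MRS = 3·y/x = p_x/p_y.
So 3·p_y·y = p_x·x; combined with the budget, a share 0.75 of income goes to x.
Demand: x*(p_x,p_y,I) = 0.75·I/p_x and y* = 0.25·I/p_y.
At p_x=14, p_y=19.75, I=28: y* = 0.25·28/19.75 = 0.3544.
At I' = 42: y* = 0.5316. Change: 0.5316 − 0.3544 = 0.1772.

Δy* = 0.1772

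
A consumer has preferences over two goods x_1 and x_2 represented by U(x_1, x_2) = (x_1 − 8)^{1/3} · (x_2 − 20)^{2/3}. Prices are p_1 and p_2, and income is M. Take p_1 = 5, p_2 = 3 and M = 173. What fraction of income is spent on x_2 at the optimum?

Let x_1' = x_1−8, x_2' = x_2−20. MRS = (1/2)·x_2'/x_1' = p_1/p_2.
After buying the subsistence bundle (8, 20), a share 1/3 of the remaining income goes to x_1: x_1* = 8 + 1/3·(M − 8p_1 − 20p_2)/p_1.
Discretionary income = 173 − 8·5 − 20·3 = 73; x_1* = 8 + 1/3·73/5 = 12.8667; x_2* = 20 + 2/3·73/3 = 36.2222.
Expenditure on x_2: 3·36.2222 = 108.6667; share = 0.6281.

share on x_2 = 0.6281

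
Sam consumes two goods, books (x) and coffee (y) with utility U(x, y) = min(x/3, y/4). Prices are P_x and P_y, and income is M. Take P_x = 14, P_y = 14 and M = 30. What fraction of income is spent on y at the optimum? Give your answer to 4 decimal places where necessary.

With perfect complements, no substitution: consume in ratio x:y = 3:4.
Budget: P_x·x + P_y·(4/3)·x = M, so (3·P_x + 4·P_y)·x = 3·M.
Demand: x*(P_x,P_y,M) = 3·M/(3·P_x + 4·P_y), y* = 4·M/(3·P_x + 4·P_y).
Here 3·14 + 4·14 = 98, giving x* = 0.9184 and y* = 1.2245.
Expenditure on y: 14·1.2245 = 17.1429; share = 0.5714.

share on y = 0.5714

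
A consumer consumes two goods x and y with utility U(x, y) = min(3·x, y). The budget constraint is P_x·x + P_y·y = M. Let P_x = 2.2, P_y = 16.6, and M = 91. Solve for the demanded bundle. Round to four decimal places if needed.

x* = 1.75, y* = 5.25

With perfect complements, no substitution: consume in ratio x:y = 1:3.
Budget: P_x·x + P_y·3·x = M, so (P_x + 3·P_y)·x = M.
Demand: x*(P_x,P_y,M) = M/(P_x + 3·P_y), y* = 3·M/(P_x + 3·P_y).
Here 2.2 + 3·16.6 = 52, giving x* = 1.75 and y* = 5.25.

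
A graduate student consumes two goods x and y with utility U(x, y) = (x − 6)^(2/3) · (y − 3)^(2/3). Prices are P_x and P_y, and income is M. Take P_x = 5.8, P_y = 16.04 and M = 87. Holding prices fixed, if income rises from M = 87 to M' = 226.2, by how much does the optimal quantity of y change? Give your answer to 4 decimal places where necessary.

Δy* = 4.3392

Let x' = x−6, y' = y−3. MRS = y'/x' = P_x/P_y.
After buying the subsistence bundle (6, 3), a share 0.5 of the remaining income goes to x: x* = 6 + 0.5·(M − 6P_x − 3P_y)/P_x.
Discretionary income = 87 − 6·5.8 − 3·16.04 = 4.08; y* = 3 + 0.5·4.08/16.04 = 3.1272.
At M' = 226.2: y* = 7.4663. Change: 7.4663 − 3.1272 = 4.3392.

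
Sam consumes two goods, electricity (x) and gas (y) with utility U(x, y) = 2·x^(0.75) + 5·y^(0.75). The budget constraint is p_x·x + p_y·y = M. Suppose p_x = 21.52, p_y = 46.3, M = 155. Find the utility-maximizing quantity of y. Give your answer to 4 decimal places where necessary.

Substitute y = (y/x)·x into the budget: x* = M/(p_x + p_y·(y/x)).
Numerically y/x = 1.823078, so x* = 155/(21.52 + 46.3·1.823078) = 1.4633 and y* = 1.823078·1.4633 = 2.6676.

y* = 2.6676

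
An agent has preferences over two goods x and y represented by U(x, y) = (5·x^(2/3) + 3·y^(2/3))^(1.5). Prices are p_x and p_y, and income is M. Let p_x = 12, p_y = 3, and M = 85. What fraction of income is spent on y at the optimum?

MRS = MU_x/MU_y = (5/3)·(y/x)^(1/3). Set equal to p_x/p_y.
Hence y/x = ((3/5)·p_x/p_y)^(1/(1/3)), i.e. raised to the 3 power.
Substitute y = (y/x)·x into the budget: x* = M/(p_x + p_y·(y/x)).
Numerically y/x = 13.824, so x* = 85/(12 + 3·13.824) = 1.5896 and y* = 13.824·1.5896 = 21.9749.
Expenditure on y: 3·21.9749 = 65.9246; share = 0.7756.

share on y = 0.7756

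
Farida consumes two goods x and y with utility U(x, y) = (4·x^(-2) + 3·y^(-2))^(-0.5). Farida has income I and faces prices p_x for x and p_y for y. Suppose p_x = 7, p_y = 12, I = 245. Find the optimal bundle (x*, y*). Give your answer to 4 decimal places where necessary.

MU_x ∝ 4·x^(-3), MU_y ∝ 3·y^(-3), so MRS = (4/3)·(y/x)^(3) = p_x/p_y.
Solve for the ratio: y/x = [(3/4)·p_x/p_y]^(1/3).
Substitute y = (y/x)·x into the budget: x* = I/(p_x + p_y·(y/x)).
Numerically y/x = 0.759147, so x* = 245/(7 + 12·0.759147) = 15.2082 and y* = 0.759147·15.2082 = 11.5452.

x* = 15.2082, y* = 11.5452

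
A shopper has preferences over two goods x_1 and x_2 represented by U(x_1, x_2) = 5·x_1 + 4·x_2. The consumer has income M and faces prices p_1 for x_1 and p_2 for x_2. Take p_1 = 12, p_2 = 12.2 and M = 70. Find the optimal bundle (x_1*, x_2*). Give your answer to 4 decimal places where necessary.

Linear utility — the consumer picks whichever good has higher MU/price: 5/12 = 0.4167 vs 4/12.2 = 0.3279.
x_1 gives more utility per dollar, so spend all income on x_1: x_1* = M/p_1, x_2* = 0.
Numerically: x_1* = 5.8333, x_2* = 0.

x_1* = 5.8333, x_2* = 0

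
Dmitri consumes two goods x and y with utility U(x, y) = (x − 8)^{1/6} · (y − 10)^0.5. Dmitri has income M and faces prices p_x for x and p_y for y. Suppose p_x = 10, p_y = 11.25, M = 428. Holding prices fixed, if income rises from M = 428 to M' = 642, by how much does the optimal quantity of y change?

Let x' = x−8, y' = y−10. MRS = (1/3)·y'/x' = p_x/p_y.
After buying the subsistence bundle (8, 10), a share 0.25 of the remaining income goes to x: x* = 8 + 0.25·(M − 8p_x − 10p_y)/p_x.
Discretionary income = 428 − 8·10 − 10·11.25 = 235.5; y* = 10 + 0.75·235.5/11.25 = 25.7.
At M' = 642: y* = 39.9667. Change: 39.9667 − 25.7 = 14.2667.

Δy* = 14.2667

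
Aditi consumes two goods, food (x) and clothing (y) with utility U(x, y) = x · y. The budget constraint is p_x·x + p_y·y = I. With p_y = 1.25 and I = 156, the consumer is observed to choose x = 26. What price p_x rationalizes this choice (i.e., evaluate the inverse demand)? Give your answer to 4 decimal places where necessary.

The MRS is y/x. Set MRS = p_x/p_y.
So p_y·y = p_x·x; combined with the budget, a share 0.5 of income goes to x.
Demand: x*(p_x,p_y,I) = 0.5·I/p_x and y* = 0.5·I/p_y.
Set x* = 26 in the demand function and solve for p_x: p_x = 3.

p_x = 3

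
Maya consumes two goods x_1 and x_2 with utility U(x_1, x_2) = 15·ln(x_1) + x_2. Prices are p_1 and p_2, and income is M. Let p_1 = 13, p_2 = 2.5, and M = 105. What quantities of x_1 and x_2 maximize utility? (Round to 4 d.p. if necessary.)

x_1* = 2.8846, x_2* = 27

MU_x_1 = 15/x_1, MU_x_2 = 1. Tangency: 15/x_1 = p_1/p_2.
So x_1*(p_1,p_2) = 15·p_2/p_1, independent of income; and x_2* = (M − 15·p_2)/p_2.
At the given prices: x_1* = 15·2.5/13 = 2.8846, and x_2* = 27.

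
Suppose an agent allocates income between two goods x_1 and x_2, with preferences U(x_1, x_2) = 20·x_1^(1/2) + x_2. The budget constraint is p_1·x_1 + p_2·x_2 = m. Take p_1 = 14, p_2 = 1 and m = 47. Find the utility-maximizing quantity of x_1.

MU_x_1 = 10/√x_1, MU_x_2 = 1. Tangency: 10/√x_1 = p_1/p_2.
Thus x_1* = (10·p_2/p_1)² — independent of m — with the rest of income spent on x_2.
Plugging in: x_1* = (10·1/14)² = 0.5102.

x_1* = 0.5102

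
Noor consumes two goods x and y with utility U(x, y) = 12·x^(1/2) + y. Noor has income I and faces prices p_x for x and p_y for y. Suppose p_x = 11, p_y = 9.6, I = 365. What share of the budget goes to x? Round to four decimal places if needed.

share on x = 0.8263

MU_x = 6/√x, MU_y = 1. Tangency: 6/√x = p_x/p_y.
Solve: √x = 6·p_y/p_x, so x*(p_x,p_y) = (6·p_y/p_x)², and y* = (I − p_x·x*)/p_y.
Plugging in: x* = (6·9.6/11)² = 27.4195, y* = 6.6027.
Expenditure on x: 11·27.4195 = 301.6145; share = 0.8263.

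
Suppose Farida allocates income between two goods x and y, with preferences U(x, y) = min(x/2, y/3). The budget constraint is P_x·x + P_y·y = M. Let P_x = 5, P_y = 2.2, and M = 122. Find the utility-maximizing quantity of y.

Demand: x*(P_x,P_y,M) = 2·M/(2·P_x + 3·P_y), y* = 3·M/(2·P_x + 3·P_y).
Here 2·5 + 3·2.2 = 16.6, giving y* = 22.0482.

y* = 22.0482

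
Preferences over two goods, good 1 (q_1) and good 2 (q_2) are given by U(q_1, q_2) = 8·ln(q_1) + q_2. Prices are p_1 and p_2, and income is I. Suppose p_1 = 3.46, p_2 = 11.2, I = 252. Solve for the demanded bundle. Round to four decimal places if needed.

Set MRS = p_1/p_2: (8/q_1)/1 = p_1/p_2.
So q_1*(p_1,p_2) = 8·p_2/p_1, independent of income; and q_2* = (I − 8·p_2)/p_2.
At the given prices: q_1* = 8·11.2/3.46 = 25.896, and q_2* = 14.5.

q_1* = 25.896, q_2* = 14.5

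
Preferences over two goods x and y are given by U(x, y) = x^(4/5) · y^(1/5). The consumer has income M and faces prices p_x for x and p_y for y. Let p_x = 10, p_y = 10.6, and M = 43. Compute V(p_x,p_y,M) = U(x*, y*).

The MRS is 4·y/x. Set MRS = p_x/p_y.
Rearranging, p_y·y = (1/4)·p_x·x. Substituting into the budget gives p_x·x·(1 + (1/4)) = M.
Demand: x*(p_x,p_y,M) = 0.8·M/p_x and y* = 0.2·M/p_y.
At p_x=10, p_y=10.6, M=43: x* = 0.8·43/10 = 3.44, y* = 0.8113.
Utility at the optimum: U(3.44, 0.8113) = 2.5768.

V = 2.5768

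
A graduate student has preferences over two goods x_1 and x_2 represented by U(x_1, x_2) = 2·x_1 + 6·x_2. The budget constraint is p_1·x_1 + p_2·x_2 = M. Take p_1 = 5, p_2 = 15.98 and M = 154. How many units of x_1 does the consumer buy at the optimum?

x_1* = 30.8

Linear utility — the consumer picks whichever good has higher MU/price: 2/5 = 0.4 vs 6/15.98 = 0.3755.
x_1 gives more utility per dollar, so spend all income on x_1: x_1* = M/p_1, x_2* = 0.
Numerically: x_1* = 30.8, x_2* = 0.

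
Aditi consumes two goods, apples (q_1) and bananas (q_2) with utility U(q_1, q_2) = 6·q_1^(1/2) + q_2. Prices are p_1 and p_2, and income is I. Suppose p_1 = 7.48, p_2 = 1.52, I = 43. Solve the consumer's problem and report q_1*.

Utility is quasi-linear in q_2; the FOC for q_1 is 3/√q_1 = p_1/p_2.
Solve: √q_1 = 3·p_2/p_1, so q_1*(p_1,p_2) = (3·p_2/p_1)², and q_2* = (I − p_1·q_1*)/p_2.
Plugging in: q_1* = (3·1.52/7.48)² = 0.3716.

q_1* = 0.3716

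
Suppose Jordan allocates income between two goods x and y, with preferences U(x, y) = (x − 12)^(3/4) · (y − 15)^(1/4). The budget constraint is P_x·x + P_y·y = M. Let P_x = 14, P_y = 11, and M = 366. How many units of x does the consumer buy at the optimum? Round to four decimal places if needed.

MRS = 3·(y−15)/(x−12). Tangency with P_x/P_y gives y−15 = (1/3)·(P_x/P_y)·(x−12).
After buying the subsistence bundle (12, 15), a share 0.75 of the remaining income goes to x: x* = 12 + 0.75·(M − 12P_x − 15P_y)/P_x.
Discretionary income = 366 − 12·14 − 15·11 = 33; x* = 12 + 0.75·33/14 = 13.7679.

x* = 13.7679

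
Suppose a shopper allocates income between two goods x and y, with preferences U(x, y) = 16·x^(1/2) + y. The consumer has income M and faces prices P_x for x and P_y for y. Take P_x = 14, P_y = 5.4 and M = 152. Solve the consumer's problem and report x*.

MU_x = 8/√x, MU_y = 1. Tangency: 8/√x = P_x/P_y.
Solve: √x = 8·P_y/P_x, so x*(P_x,P_y) = (8·P_y/P_x)², and y* = (M − P_x·x*)/P_y.
Plugging in: x* = (8·5.4/14)² = 9.5216.

x* = 9.5216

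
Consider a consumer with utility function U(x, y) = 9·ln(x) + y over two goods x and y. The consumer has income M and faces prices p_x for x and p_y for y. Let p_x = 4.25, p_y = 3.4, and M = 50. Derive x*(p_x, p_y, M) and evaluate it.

So x*(p_x,p_y) = 9·p_y/p_x, independent of income; and y* = (M − 9·p_y)/p_y.
At the given prices: x* = 9·3.4/4.25 = 7.2.

x* = 7.2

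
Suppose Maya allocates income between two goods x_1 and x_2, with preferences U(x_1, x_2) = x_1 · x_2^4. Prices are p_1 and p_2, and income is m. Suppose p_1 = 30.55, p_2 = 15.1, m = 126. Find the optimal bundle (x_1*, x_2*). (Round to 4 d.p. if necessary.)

The MRS is (1/4)·x_2/x_1. Set MRS = p_1/p_2.
So p_2·x_2 = 4·p_1·x_1; combined with the budget, a share 0.2 of income goes to x_1.
Demand: x_1*(p_1,p_2,m) = 0.2·m/p_1 and x_2* = 0.8·m/p_2.
At p_1=30.55, p_2=15.1, m=126: x_1* = 0.2·126/30.55 = 0.8249, x_2* = 6.6755.

x_1* = 0.8249, x_2* = 6.6755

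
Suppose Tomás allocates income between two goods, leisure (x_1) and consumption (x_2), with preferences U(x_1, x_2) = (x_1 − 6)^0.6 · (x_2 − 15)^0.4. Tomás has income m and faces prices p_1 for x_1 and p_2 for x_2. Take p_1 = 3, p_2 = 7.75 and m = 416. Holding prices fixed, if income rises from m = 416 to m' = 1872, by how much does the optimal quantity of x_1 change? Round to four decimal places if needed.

Δx_1* = 291.2

Discretionary income = 416 − 6·3 − 15·7.75 = 281.75; x_1* = 6 + 0.6·281.75/3 = 62.35.
At m' = 1872: x_1* = 353.55. Change: 353.55 − 62.35 = 291.2.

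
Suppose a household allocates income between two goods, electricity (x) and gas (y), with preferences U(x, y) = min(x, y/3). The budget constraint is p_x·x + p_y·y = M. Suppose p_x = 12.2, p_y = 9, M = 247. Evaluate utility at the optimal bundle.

Demand: x*(p_x,p_y,M) = M/(p_x + 3·p_y), y* = 3·M/(p_x + 3·p_y).
Here 12.2 + 3·9 = 39.2, giving x* = 6.301 and y* = 18.9031.
Utility at the optimum: U(6.301, 18.9031) = 6.301.

V = 6.301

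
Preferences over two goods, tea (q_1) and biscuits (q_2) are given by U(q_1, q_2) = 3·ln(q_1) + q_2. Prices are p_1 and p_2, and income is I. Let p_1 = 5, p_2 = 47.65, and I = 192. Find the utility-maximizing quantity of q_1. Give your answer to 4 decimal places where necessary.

So q_1*(p_1,p_2) = 3·p_2/p_1, independent of income; and q_2* = (I − 3·p_2)/p_2.
At the given prices: q_1* = 3·47.65/5 = 28.59.

q_1* = 28.59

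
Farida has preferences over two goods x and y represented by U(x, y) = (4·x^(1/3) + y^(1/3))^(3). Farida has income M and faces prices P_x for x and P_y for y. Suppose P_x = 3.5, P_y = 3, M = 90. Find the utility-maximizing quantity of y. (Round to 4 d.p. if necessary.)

y* = 3.5686

MU_x ∝ 4·x^(-2/3), MU_y ∝ y^(-2/3), so MRS = 4·(y/x)^(2/3) = P_x/P_y.
Solve for the ratio: y/x = [(1/4)·P_x/P_y]^(1.5).
Substitute y = (y/x)·x into the budget: x* = M/(P_x + P_y·(y/x)).
Numerically y/x = 0.157518, so x* = 90/(3.5 + 3·0.157518) = 22.6555 and y* = 0.157518·22.6555 = 3.5686.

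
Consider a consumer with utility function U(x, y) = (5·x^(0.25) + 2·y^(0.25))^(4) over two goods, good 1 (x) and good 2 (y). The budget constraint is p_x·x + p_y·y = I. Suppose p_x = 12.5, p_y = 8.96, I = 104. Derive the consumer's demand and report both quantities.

MRS = MU_x/MU_y = (5/2)·(y/x)^(0.75). Set equal to p_x/p_y.
Solve for the ratio: y/x = [(2/5)·p_x/p_y]^(4/3).
With the ratio pinned down, the budget gives x* = I/(p_x + p_y·(y/x)) and y* = (y/x)·x*.
Numerically y/x = 0.459426, so x* = 104/(12.5 + 8.96·0.459426) = 6.2589 and y* = 0.459426·6.2589 = 2.8755.

x* = 6.2589, y* = 2.8755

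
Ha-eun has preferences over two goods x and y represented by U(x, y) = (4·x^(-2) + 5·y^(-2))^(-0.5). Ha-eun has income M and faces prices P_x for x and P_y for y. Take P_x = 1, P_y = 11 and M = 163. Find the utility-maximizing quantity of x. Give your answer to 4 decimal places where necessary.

x* = 25.7585

MU_x ∝ 4·x^(-3), MU_y ∝ 5·y^(-3), so MRS = (4/5)·(y/x)^(3) = P_x/P_y.
Hence y/x = ((5/4)·P_x/P_y)^(1/(3)), i.e. raised to the 1/3 power.
Substitute y = (y/x)·x into the budget: x* = M/(P_x + P_y·(y/x)).
Numerically y/x = 0.484365, so x* = 163/(1 + 11·0.484365) = 25.7585.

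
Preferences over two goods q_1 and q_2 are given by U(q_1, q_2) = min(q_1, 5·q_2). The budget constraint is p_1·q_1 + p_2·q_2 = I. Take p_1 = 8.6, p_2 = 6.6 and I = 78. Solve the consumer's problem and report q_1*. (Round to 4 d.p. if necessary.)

q_1* = 7.8629

With perfect complements, no substitution: consume in ratio q_1:q_2 = 5:1.
Budget: p_1·q_1 + p_2·(1/5)·q_1 = I, so (5·p_1 + p_2)·q_1 = 5·I.
Demand: q_1*(p_1,p_2,I) = 5·I/(5·p_1 + p_2), q_2* = I/(5·p_1 + p_2).
Here 5·8.6 + 6.6 = 49.6, giving q_1* = 7.8629.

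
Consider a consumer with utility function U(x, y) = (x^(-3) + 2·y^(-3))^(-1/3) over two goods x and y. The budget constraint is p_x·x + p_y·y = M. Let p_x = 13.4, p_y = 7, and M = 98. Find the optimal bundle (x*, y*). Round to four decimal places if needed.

x* = 4.2257, y* = 5.9109

MRS = MU_x/MU_y = (1/2)·(y/x)^(4). Set equal to p_x/p_y.
Hence y/x = (2·p_x/p_y)^(1/(4)), i.e. raised to the 0.25 power.
With the ratio pinned down, the budget gives x* = M/(p_x + p_y·(y/x)) and y* = (y/x)·x*.
Numerically y/x = 1.398811, so x* = 98/(13.4 + 7·1.398811) = 4.2257 and y* = 1.398811·4.2257 = 5.9109.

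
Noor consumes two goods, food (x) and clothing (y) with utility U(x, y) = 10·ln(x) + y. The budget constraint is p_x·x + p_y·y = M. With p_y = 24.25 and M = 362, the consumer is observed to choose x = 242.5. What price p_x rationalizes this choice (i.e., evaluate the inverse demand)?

p_x = 1

MU_x = 10/x, MU_y = 1. Tangency: 10/x = p_x/p_y.
So x*(p_x,p_y) = 10·p_y/p_x, independent of income; and y* = (M − 10·p_y)/p_y.
Set x* = 242.5 in the demand function and solve for p_x: p_x = 1.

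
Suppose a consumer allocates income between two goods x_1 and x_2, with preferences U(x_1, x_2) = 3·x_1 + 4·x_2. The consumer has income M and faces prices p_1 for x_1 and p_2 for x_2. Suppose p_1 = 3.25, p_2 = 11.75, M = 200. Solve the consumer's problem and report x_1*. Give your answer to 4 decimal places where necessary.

x_1* = 61.5385

Perfect substitutes: compare marginal utility per dollar. 3/p_1 vs 4/p_2 → 0.9231 vs 0.3404.
x_1 gives more utility per dollar, so spend all income on x_1: x_1* = M/p_1, x_2* = 0.
Numerically: x_1* = 61.5385, x_2* = 0.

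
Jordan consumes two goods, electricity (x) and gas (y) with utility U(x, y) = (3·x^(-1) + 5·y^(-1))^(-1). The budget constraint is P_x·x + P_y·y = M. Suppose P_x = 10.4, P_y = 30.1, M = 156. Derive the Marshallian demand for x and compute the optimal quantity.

MRS = MU_x/MU_y = (3/5)·(y/x)^(2). Set equal to P_x/P_y.
Solve for the ratio: y/x = [(5/3)·P_x/P_y]^(0.5).
Substitute y = (y/x)·x into the budget: x* = M/(P_x + P_y·(y/x)).
Numerically y/x = 0.758853, so x* = 156/(10.4 + 30.1·0.758853) = 4.6929.

x* = 4.6929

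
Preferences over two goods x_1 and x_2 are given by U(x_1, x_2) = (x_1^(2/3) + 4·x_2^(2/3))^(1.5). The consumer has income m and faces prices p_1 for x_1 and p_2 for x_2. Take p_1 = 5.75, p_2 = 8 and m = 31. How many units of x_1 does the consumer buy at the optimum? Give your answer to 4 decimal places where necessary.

x_1* = 0.1583

Numerically x_2/x_1 = 23.763672, so x_1* = 31/(5.75 + 8·23.763672) = 0.1583.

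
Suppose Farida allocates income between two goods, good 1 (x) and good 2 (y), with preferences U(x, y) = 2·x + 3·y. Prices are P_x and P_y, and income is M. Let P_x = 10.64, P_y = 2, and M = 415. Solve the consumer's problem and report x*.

x* = 0

Linear utility — the consumer picks whichever good has higher MU/price: 2/10.64 = 0.188 vs 3/2 = 1.5.
y gives more utility per dollar, so spend all income on y: y* = M/P_y, x* = 0.
Numerically: x* = 0, y* = 207.5.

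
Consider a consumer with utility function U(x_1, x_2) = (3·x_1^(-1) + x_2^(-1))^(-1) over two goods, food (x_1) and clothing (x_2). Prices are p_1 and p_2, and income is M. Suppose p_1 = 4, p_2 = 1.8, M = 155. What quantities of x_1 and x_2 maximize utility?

From the CES first-order condition, 3·(x_2/x_1)^(2) = p_1/p_2.
Solve for the ratio: x_2/x_1 = [(1/3)·p_1/p_2]^(0.5).
With the ratio pinned down, the budget gives x_1* = M/(p_1 + p_2·(x_2/x_1)) and x_2* = (x_2/x_1)·x_1*.
Numerically x_2/x_1 = 0.860663, so x_1* = 155/(4 + 1.8·0.860663) = 27.932 and x_2* = 0.860663·27.932 = 24.04.

x_1* = 27.932, x_2* = 24.04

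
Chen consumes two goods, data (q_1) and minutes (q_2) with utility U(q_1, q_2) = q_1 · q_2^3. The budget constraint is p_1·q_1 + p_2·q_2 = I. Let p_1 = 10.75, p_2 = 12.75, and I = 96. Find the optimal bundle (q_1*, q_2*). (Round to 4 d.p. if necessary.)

q_1* = 2.2326, q_2* = 5.6471

MU_q_1/MU_q_2 = (q_2)/(3·q_1); tangency sets this equal to p_1/p_2.
So p_2·q_2 = 3·p_1·q_1; combined with the budget, a share 0.25 of income goes to q_1.
Demand: q_1*(p_1,p_2,I) = 0.25·I/p_1 and q_2* = 0.75·I/p_2.
At p_1=10.75, p_2=12.75, I=96: q_1* = 0.25·96/10.75 = 2.2326, q_2* = 5.6471.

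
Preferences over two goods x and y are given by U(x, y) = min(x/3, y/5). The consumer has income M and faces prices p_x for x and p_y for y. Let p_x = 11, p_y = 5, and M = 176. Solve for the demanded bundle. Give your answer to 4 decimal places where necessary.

Demand: x*(p_x,p_y,M) = 3·M/(3·p_x + 5·p_y), y* = 5·M/(3·p_x + 5·p_y).
Here 3·11 + 5·5 = 58, giving x* = 9.1034 and y* = 15.1724.

x* = 9.1034, y* = 15.1724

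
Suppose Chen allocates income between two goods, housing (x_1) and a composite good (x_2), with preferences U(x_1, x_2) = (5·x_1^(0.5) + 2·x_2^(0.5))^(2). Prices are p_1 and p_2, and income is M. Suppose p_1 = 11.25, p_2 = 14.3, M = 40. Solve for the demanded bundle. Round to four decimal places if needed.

x_1* = 3.158, x_2* = 0.3127

MRS = MU_x_1/MU_x_2 = (5/2)·(x_2/x_1)^(0.5). Set equal to p_1/p_2.
Hence x_2/x_1 = ((2/5)·p_1/p_2)^(1/(0.5)), i.e. raised to the 2 power.
Substitute x_2 = (x_2/x_1)·x_1 into the budget: x_1* = M/(p_1 + p_2·(x_2/x_1)).
Numerically x_2/x_1 = 0.099027, so x_1* = 40/(11.25 + 14.3·0.099027) = 3.158 and x_2* = 0.099027·3.158 = 0.3127.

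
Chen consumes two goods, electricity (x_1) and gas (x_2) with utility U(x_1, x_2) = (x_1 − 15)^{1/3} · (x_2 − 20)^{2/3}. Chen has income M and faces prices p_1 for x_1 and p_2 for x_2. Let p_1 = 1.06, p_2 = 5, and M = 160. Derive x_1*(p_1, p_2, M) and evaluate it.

x_1* = 28.8679

MRS = (1/2)·(x_2−20)/(x_1−15). Tangency with p_1/p_2 gives x_2−20 = 2·(p_1/p_2)·(x_1−15).
Substituting into the budget: x_1* = 15 + 1/3·(M − 15·p_1 − 20·p_2)/p_1, and x_2* = 20 + 2/3·(…)/p_2.
Discretionary income = 160 − 15·1.06 − 20·5 = 44.1; x_1* = 15 + 1/3·44.1/1.06 = 28.8679.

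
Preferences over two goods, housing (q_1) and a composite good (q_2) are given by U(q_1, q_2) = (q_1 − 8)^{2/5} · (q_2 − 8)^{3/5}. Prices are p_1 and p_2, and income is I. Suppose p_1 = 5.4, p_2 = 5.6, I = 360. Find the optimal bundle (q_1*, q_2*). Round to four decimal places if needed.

After buying the subsistence bundle (8, 8), a share 0.4 of the remaining income goes to q_1: q_1* = 8 + 0.4·(I − 8p_1 − 8p_2)/p_1.
Discretionary income = 360 − 8·5.4 − 8·5.6 = 272; q_1* = 8 + 0.4·272/5.4 = 28.1481; q_2* = 8 + 0.6·272/5.6 = 37.1429.

q_1* = 28.1481, q_2* = 37.1429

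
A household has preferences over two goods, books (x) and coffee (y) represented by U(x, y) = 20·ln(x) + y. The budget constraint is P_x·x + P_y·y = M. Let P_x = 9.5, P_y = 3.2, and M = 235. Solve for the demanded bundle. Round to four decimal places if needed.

MU_x = 20/x, MU_y = 1. Tangency: 20/x = P_x/P_y.
So x*(P_x,P_y) = 20·P_y/P_x, independent of income; and y* = (M − 20·P_y)/P_y.
At the given prices: x* = 20·3.2/9.5 = 6.7368, and y* = 53.4375.

x* = 6.7368, y* = 53.4375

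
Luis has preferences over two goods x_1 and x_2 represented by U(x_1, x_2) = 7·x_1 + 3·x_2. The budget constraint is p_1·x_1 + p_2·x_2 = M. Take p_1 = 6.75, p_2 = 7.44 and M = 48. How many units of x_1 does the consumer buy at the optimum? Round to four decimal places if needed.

x_1* = 7.1111

Perfect substitutes: compare marginal utility per dollar. 7/p_1 vs 3/p_2 → 1.037 vs 0.4032.
x_1 gives more utility per dollar, so spend all income on x_1: x_1* = M/p_1, x_2* = 0.
Numerically: x_1* = 7.1111, x_2* = 0.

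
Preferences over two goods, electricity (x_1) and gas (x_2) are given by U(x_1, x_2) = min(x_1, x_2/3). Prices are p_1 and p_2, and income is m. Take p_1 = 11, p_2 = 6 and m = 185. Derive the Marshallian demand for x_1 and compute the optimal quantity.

x_1* = 6.3793

With perfect complements, no substitution: consume in ratio x_1:x_2 = 1:3.
Budget: p_1·x_1 + p_2·3·x_1 = m, so (p_1 + 3·p_2)·x_1 = m.
Demand: x_1*(p_1,p_2,m) = m/(p_1 + 3·p_2), x_2* = 3·m/(p_1 + 3·p_2).
Here 11 + 3·6 = 29, giving x_1* = 6.3793.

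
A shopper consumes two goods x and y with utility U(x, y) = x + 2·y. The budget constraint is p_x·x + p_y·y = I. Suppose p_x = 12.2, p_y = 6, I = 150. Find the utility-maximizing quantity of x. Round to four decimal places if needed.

Linear utility — the consumer picks whichever good has higher MU/price: 1/12.2 = 0.082 vs 2/6 = 0.3333.
y gives more utility per dollar, so spend all income on y: y* = I/p_y, x* = 0.
Numerically: x* = 0, y* = 25.

x* = 0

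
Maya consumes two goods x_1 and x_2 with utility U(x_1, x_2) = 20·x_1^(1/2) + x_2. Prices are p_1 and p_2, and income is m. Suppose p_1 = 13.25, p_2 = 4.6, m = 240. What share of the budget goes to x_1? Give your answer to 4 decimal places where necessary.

share on x_1 = 0.6654

Solve: √x_1 = 10·p_2/p_1, so x_1*(p_1,p_2) = (10·p_2/p_1)², and x_2* = (m − p_1·x_1*)/p_2.
Plugging in: x_1* = (10·4.6/13.25)² = 12.0527, x_2* = 17.4569.
Expenditure on x_1: 13.25·12.0527 = 159.6981; share = 0.6654.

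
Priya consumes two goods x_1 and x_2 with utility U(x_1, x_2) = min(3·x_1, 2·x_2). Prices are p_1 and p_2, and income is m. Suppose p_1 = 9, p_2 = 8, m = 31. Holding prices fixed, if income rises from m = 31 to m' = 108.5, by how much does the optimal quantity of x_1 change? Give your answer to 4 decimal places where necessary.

Demand: x_1*(p_1,p_2,m) = 2·m/(2·p_1 + 3·p_2), x_2* = 3·m/(2·p_1 + 3·p_2).
Here 2·9 + 3·8 = 42, giving x_1* = 1.4762.
At m' = 108.5: x_1* = 5.1667. Change: 5.1667 − 1.4762 = 3.6905.

Δx_1* = 3.6905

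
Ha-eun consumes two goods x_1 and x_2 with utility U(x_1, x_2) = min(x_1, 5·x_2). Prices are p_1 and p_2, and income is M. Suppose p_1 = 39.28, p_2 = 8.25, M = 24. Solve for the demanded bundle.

Demand: x_1*(p_1,p_2,M) = 5·M/(5·p_1 + p_2), x_2* = M/(5·p_1 + p_2).
Here 5·39.28 + 8.25 = 204.65, giving x_1* = 0.5864 and x_2* = 0.1173.

x_1* = 0.5864, x_2* = 0.1173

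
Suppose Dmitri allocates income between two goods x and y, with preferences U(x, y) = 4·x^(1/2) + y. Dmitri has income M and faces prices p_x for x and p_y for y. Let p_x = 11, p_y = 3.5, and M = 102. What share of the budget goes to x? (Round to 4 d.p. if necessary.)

share on x = 0.0437

MU_x = 2/√x, MU_y = 1. Tangency: 2/√x = p_x/p_y.
Thus x* = (2·p_y/p_x)² — independent of M — with the rest of income spent on y.
Plugging in: x* = (2·3.5/11)² = 0.405, y* = 27.8701.
Expenditure on x: 11·0.405 = 4.4545; share = 0.0437.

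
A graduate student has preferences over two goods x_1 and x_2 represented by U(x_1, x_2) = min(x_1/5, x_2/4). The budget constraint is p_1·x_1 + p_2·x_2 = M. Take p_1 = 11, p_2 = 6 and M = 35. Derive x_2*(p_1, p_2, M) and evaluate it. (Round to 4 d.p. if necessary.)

With perfect complements, no substitution: consume in ratio x_1:x_2 = 5:4.
Budget: p_1·x_1 + p_2·(4/5)·x_1 = M, so (5·p_1 + 4·p_2)·x_1 = 5·M.
Demand: x_1*(p_1,p_2,M) = 5·M/(5·p_1 + 4·p_2), x_2* = 4·M/(5·p_1 + 4·p_2).
Here 5·11 + 4·6 = 79, giving x_2* = 1.7722.

x_2* = 1.7722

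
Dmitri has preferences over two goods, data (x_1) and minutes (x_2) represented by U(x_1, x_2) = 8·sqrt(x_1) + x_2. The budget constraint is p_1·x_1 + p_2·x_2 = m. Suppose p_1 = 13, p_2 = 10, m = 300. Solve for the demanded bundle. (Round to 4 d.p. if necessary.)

Utility is quasi-linear in x_2; the FOC for x_1 is 4/√x_1 = p_1/p_2.
Solve: √x_1 = 4·p_2/p_1, so x_1*(p_1,p_2) = (4·p_2/p_1)², and x_2* = (m − p_1·x_1*)/p_2.
Plugging in: x_1* = (4·10/13)² = 9.4675, x_2* = 17.6923.

x_1* = 9.4675, x_2* = 17.6923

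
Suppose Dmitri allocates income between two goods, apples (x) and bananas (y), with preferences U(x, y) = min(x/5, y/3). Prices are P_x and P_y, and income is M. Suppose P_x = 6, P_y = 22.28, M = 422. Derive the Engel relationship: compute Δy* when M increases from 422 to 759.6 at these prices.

Δy* = 10.4585

With perfect complements, no substitution: consume in ratio x:y = 5:3.
Budget: P_x·x + P_y·(3/5)·x = M, so (5·P_x + 3·P_y)·x = 5·M.
Demand: x*(P_x,P_y,M) = 5·M/(5·P_x + 3·P_y), y* = 3·M/(5·P_x + 3·P_y).
Here 5·6 + 3·22.28 = 96.84, giving y* = 13.0731.
At M' = 759.6: y* = 23.5316. Change: 23.5316 − 13.0731 = 10.4585.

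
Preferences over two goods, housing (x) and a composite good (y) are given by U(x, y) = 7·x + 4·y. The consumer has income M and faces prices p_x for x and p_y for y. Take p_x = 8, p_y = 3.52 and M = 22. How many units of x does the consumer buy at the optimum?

Perfect substitutes: compare marginal utility per dollar. 7/p_x vs 4/p_y → 0.875 vs 1.1364.
y gives more utility per dollar, so spend all income on y: y* = M/p_y, x* = 0.
Numerically: x* = 0, y* = 6.25.

x* = 0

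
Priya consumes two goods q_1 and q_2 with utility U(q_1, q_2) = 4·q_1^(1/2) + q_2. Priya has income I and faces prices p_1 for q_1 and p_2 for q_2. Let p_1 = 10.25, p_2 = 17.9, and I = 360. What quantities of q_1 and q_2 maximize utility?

q_1* = 12.1988, q_2* = 13.1264

Thus q_1* = (2·p_2/p_1)² — independent of I — with the rest of income spent on q_2.
Plugging in: q_1* = (2·17.9/10.25)² = 12.1988, q_2* = 13.1264.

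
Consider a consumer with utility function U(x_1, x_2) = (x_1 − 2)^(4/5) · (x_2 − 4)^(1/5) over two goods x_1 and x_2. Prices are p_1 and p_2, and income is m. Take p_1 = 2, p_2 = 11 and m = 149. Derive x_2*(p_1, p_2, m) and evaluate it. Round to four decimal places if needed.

MRS = 4·(x_2−4)/(x_1−2). Tangency with p_1/p_2 gives x_2−4 = (1/4)·(p_1/p_2)·(x_1−2).
Substituting into the budget: x_1* = 2 + 0.8·(m − 2·p_1 − 4·p_2)/p_1, and x_2* = 4 + 0.2·(…)/p_2.
Discretionary income = 149 − 2·2 − 4·11 = 101; x_2* = 4 + 0.2·101/11 = 5.8364.

x_2* = 5.8364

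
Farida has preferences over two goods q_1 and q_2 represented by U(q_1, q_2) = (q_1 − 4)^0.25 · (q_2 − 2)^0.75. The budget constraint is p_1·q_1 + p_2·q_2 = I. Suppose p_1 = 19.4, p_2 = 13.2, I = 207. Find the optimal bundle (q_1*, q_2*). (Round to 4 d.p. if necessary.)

MRS = (1/3)·(q_2−2)/(q_1−4). Tangency with p_1/p_2 gives q_2−2 = 3·(p_1/p_2)·(q_1−4).
Substituting into the budget: q_1* = 4 + 0.25·(I − 4·p_1 − 2·p_2)/p_1, and q_2* = 2 + 0.75·(…)/p_2.
Discretionary income = 207 − 4·19.4 − 2·13.2 = 103; q_1* = 4 + 0.25·103/19.4 = 5.3273; q_2* = 2 + 0.75·103/13.2 = 7.8523.

q_1* = 5.3273, q_2* = 7.8523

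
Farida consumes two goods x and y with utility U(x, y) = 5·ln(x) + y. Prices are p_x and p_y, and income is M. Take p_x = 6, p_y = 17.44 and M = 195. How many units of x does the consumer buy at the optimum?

Set MRS = p_x/p_y: (5/x)/1 = p_x/p_y.
So x*(p_x,p_y) = 5·p_y/p_x, independent of income; and y* = (M − 5·p_y)/p_y.
At the given prices: x* = 5·17.44/6 = 14.5333.

x* = 14.5333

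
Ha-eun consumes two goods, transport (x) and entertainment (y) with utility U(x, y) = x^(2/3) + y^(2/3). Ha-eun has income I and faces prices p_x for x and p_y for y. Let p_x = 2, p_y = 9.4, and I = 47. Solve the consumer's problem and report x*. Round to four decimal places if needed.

x* = 22.4822

Numerically y/x = 0.009632, so x* = 47/(2 + 9.4·0.009632) = 22.4822.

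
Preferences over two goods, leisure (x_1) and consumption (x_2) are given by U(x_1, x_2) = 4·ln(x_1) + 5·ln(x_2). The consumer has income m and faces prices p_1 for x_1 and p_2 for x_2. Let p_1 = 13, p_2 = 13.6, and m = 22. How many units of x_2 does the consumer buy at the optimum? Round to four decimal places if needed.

x_2* = 0.8987

The MRS is (4/5)·x_2/x_1. Set MRS = p_1/p_2.
Rearranging, p_2·x_2 = (5/4)·p_1·x_1. Substituting into the budget gives p_1·x_1·(1 + (5/4)) = m.
Demand: x_1*(p_1,p_2,m) = 4/9·m/p_1 and x_2* = 5/9·m/p_2.
At p_1=13, p_2=13.6, m=22: x_2* = 5/9·22/13.6 = 0.8987.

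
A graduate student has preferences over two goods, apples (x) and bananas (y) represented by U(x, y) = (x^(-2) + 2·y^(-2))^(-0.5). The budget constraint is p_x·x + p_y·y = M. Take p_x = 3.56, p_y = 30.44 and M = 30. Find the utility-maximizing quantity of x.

x* = 1.3444

Numerically y/x = 0.616139, so x* = 30/(3.56 + 30.44·0.616139) = 1.3444.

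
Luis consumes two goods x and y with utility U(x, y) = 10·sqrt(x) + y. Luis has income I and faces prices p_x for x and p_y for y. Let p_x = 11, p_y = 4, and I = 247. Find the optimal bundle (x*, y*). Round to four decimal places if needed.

x* = 3.3058, y* = 52.6591

Utility is quasi-linear in y; the FOC for x is 5/√x = p_x/p_y.
Thus x* = (5·p_y/p_x)² — independent of I — with the rest of income spent on y.
Plugging in: x* = (5·4/11)² = 3.3058, y* = 52.6591.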